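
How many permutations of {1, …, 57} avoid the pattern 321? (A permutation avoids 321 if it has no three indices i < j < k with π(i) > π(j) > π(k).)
C_57 = 26700952856774851904245220912664

These 321-avoiding permutations are counted by the Catalan number C_n = (1/(n + 1)) · C(2n, n). For n = 57: C_57 = (1/58) · C(114, 57) = 1548655265692941410446222812934512/58 = 26700952856774851904245220912664.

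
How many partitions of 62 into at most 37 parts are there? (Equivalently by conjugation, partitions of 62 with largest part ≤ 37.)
p(62, parts ≤ 37) = 1292818

Use the recurrence p(n, m) = p(n, m−1) + p(n−m, m): either the largest part is < m (count p(n, m−1)) or the largest part is exactly m (remove one copy of m, count p(n−m, m)). With p(0, ·) = 1 this gives p(62, parts ≤ 37) = 1292818. (By conjugating Young diagrams, this also counts partitions of 62 into at most 37 parts.)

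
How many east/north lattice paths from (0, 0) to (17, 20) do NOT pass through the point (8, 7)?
Number of paths = 12704471010

Total paths from (0, 0) to (17, 20): C(37, 17) = 15905368710. Paths through (8, 7): (paths (0, 0) → (8, 7)) × (paths (8, 7) → (17, 20)) = C(15, 8) · C(22, 9) = 6435 · 497420 = 3200897700. Avoidance count = 15905368710 − 3200897700 = 12704471010.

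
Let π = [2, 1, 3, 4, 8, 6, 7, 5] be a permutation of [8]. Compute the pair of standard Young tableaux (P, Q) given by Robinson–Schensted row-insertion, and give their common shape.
P = [1, 3, 4, 5, 7] / [2, 6] / [8];  Q = [1, 3, 4, 5, 7] / [2, 6] / [8];  common shape = (5, 2, 1)

Row-insert the values π_1, π_2, … into P one at a time, bumping the leftmost entry strictly greater than the inserted value down to the next row. The recording tableau Q records, in position (i, j), the step at which that cell was added to P.
  Insert 2 (step 1): P = [2];  Q = [1]
  Insert 1 (step 2): P = [1] / [2];  Q = [1] / [2]
  Insert 3 (step 3): P = [1, 3] / [2];  Q = [1, 3] / [2]
  Insert 4 (step 4): P = [1, 3, 4] / [2];  Q = [1, 3, 4] / [2]
  Insert 8 (step 5): P = [1, 3, 4, 8] / [2];  Q = [1, 3, 4, 5] / [2]
  Insert 6 (step 6): P = [1, 3, 4, 6] / [2, 8];  Q = [1, 3, 4, 5] / [2, 6]
  Insert 7 (step 7): P = [1, 3, 4, 6, 7] / [2, 8];  Q = [1, 3, 4, 5, 7] / [2, 6]
  Insert 5 (step 8): P = [1, 3, 4, 5, 7] / [2, 6] / [8];  Q = [1, 3, 4, 5, 7] / [2, 6] / [8]
Final shape: (5, 2, 1).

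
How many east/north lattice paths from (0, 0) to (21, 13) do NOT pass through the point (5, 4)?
Number of paths = 670568910

Total paths from (0, 0) to (21, 13): C(34, 21) = 927983760. Paths through (5, 4): (paths (0, 0) → (5, 4)) × (paths (5, 4) → (21, 13)) = C(9, 5) · C(25, 16) = 126 · 2042975 = 257414850. Avoidance count = 927983760 − 257414850 = 670568910.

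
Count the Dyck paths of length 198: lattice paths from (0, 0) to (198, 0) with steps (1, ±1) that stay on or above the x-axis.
C_99 = 227508830794229349661819540395688853956041682601541047340

These Dyck paths are counted by the Catalan number C_n = (1/(n + 1)) · C(2n, n). For n = 99: C_99 = (1/100) · C(198, 99) = 22750883079422934966181954039568885395604168260154104734000/100 = 227508830794229349661819540395688853956041682601541047340.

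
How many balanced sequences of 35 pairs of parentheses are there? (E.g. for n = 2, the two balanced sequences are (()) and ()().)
C_35 = 3116285494907301262

These balanced parentheses are counted by the Catalan number C_n = (1/(n + 1)) · C(2n, n). For n = 35: C_35 = (1/36) · C(70, 35) = 112186277816662845432/36 = 3116285494907301262.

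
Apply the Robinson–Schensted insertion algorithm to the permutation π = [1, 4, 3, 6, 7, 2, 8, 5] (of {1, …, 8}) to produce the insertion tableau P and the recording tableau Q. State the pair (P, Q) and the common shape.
P = [1, 2, 5, 7, 8] / [3, 6] / [4];  Q = [1, 2, 4, 5, 7] / [3, 8] / [6];  common shape = (5, 2, 1)

Row-insert the values π_1, π_2, … into P one at a time, bumping the leftmost entry strictly greater than the inserted value down to the next row. The recording tableau Q records, in position (i, j), the step at which that cell was added to P.
  Insert 1 (step 1): P = [1];  Q = [1]
  Insert 4 (step 2): P = [1, 4];  Q = [1, 2]
  Insert 3 (step 3): P = [1, 3] / [4];  Q = [1, 2] / [3]
  Insert 6 (step 4): P = [1, 3, 6] / [4];  Q = [1, 2, 4] / [3]
  Insert 7 (step 5): P = [1, 3, 6, 7] / [4];  Q = [1, 2, 4, 5] / [3]
  Insert 2 (step 6): P = [1, 2, 6, 7] / [3] / [4];  Q = [1, 2, 4, 5] / [3] / [6]
  Insert 8 (step 7): P = [1, 2, 6, 7, 8] / [3] / [4];  Q = [1, 2, 4, 5, 7] / [3] / [6]
  Insert 5 (step 8): P = [1, 2, 5, 7, 8] / [3, 6] / [4];  Q = [1, 2, 4, 5, 7] / [3, 8] / [6]
Final shape: (5, 2, 1).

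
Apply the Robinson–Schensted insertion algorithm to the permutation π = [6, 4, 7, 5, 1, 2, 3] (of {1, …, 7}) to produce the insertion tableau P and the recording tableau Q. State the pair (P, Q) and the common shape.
P = [1, 2, 3] / [4, 5] / [6, 7];  Q = [1, 3, 7] / [2, 4] / [5, 6];  common shape = (3, 2, 2)

Row-insert the values π_1, π_2, … into P one at a time, bumping the leftmost entry strictly greater than the inserted value down to the next row. The recording tableau Q records, in position (i, j), the step at which that cell was added to P.
  Insert 6 (step 1): P = [6];  Q = [1]
  Insert 4 (step 2): P = [4] / [6];  Q = [1] / [2]
  Insert 7 (step 3): P = [4, 7] / [6];  Q = [1, 3] / [2]
  Insert 5 (step 4): P = [4, 5] / [6, 7];  Q = [1, 3] / [2, 4]
  Insert 1 (step 5): P = [1, 5] / [4, 7] / [6];  Q = [1, 3] / [2, 4] / [5]
  Insert 2 (step 6): P = [1, 2] / [4, 5] / [6, 7];  Q = [1, 3] / [2, 4] / [5, 6]
  Insert 3 (step 7): P = [1, 2, 3] / [4, 5] / [6, 7];  Q = [1, 3, 7] / [2, 4] / [5, 6]
Final shape: (3, 2, 2).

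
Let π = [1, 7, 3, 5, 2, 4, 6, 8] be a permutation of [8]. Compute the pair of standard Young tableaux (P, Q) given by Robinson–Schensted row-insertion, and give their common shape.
P = [1, 2, 4, 6, 8] / [3, 5] / [7];  Q = [1, 2, 4, 7, 8] / [3, 6] / [5];  common shape = (5, 2, 1)

Row-insert the values π_1, π_2, … into P one at a time, bumping the leftmost entry strictly greater than the inserted value down to the next row. The recording tableau Q records, in position (i, j), the step at which that cell was added to P.
  Insert 1 (step 1): P = [1];  Q = [1]
  Insert 7 (step 2): P = [1, 7];  Q = [1, 2]
  Insert 3 (step 3): P = [1, 3] / [7];  Q = [1, 2] / [3]
  Insert 5 (step 4): P = [1, 3, 5] / [7];  Q = [1, 2, 4] / [3]
  Insert 2 (step 5): P = [1, 2, 5] / [3] / [7];  Q = [1, 2, 4] / [3] / [5]
  Insert 4 (step 6): P = [1, 2, 4] / [3, 5] / [7];  Q = [1, 2, 4] / [3, 6] / [5]
  Insert 6 (step 7): P = [1, 2, 4, 6] / [3, 5] / [7];  Q = [1, 2, 4, 7] / [3, 6] / [5]
  Insert 8 (step 8): P = [1, 2, 4, 6, 8] / [3, 5] / [7];  Q = [1, 2, 4, 7, 8] / [3, 6] / [5]
Final shape: (5, 2, 1).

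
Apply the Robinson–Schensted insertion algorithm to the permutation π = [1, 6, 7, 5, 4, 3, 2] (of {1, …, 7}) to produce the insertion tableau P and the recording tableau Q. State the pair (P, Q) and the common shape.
P = [1, 2, 7] / [3] / [4] / [5] / [6];  Q = [1, 2, 3] / [4] / [5] / [6] / [7];  common shape = (3, 1, 1, 1, 1)

Row-insert the values π_1, π_2, … into P one at a time, bumping the leftmost entry strictly greater than the inserted value down to the next row. The recording tableau Q records, in position (i, j), the step at which that cell was added to P.
  Insert 1 (step 1): P = [1];  Q = [1]
  Insert 6 (step 2): P = [1, 6];  Q = [1, 2]
  Insert 7 (step 3): P = [1, 6, 7];  Q = [1, 2, 3]
  Insert 5 (step 4): P = [1, 5, 7] / [6];  Q = [1, 2, 3] / [4]
  Insert 4 (step 5): P = [1, 4, 7] / [5] / [6];  Q = [1, 2, 3] / [4] / [5]
  Insert 3 (step 6): P = [1, 3, 7] / [4] / [5] / [6];  Q = [1, 2, 3] / [4] / [5] / [6]
  Insert 2 (step 7): P = [1, 2, 7] / [3] / [4] / [5] / [6];  Q = [1, 2, 3] / [4] / [5] / [6] / [7]
Final shape: (3, 1, 1, 1, 1).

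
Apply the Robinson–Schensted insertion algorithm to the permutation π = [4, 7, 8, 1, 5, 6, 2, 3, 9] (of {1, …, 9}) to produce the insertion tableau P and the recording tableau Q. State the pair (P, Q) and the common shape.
P = [1, 2, 3, 9] / [4, 5, 6] / [7, 8];  Q = [1, 2, 3, 9] / [4, 5, 6] / [7, 8];  common shape = (4, 3, 2)

Row-insert the values π_1, π_2, … into P one at a time, bumping the leftmost entry strictly greater than the inserted value down to the next row. The recording tableau Q records, in position (i, j), the step at which that cell was added to P.
  Insert 4 (step 1): P = [4];  Q = [1]
  Insert 7 (step 2): P = [4, 7];  Q = [1, 2]
  Insert 8 (step 3): P = [4, 7, 8];  Q = [1, 2, 3]
  Insert 1 (step 4): P = [1, 7, 8] / [4];  Q = [1, 2, 3] / [4]
  Insert 5 (step 5): P = [1, 5, 8] / [4, 7];  Q = [1, 2, 3] / [4, 5]
  Insert 6 (step 6): P = [1, 5, 6] / [4, 7, 8];  Q = [1, 2, 3] / [4, 5, 6]
  Insert 2 (step 7): P = [1, 2, 6] / [4, 5, 8] / [7];  Q = [1, 2, 3] / [4, 5, 6] / [7]
  Insert 3 (step 8): P = [1, 2, 3] / [4, 5, 6] / [7, 8];  Q = [1, 2, 3] / [4, 5, 6] / [7, 8]
  Insert 9 (step 9): P = [1, 2, 3, 9] / [4, 5, 6] / [7, 8];  Q = [1, 2, 3, 9] / [4, 5, 6] / [7, 8]
Final shape: (4, 3, 2).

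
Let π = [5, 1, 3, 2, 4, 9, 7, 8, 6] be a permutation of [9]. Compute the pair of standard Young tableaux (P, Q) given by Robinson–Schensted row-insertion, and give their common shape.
P = [1, 2, 4, 6, 8] / [3, 7] / [5, 9];  Q = [1, 3, 5, 6, 8] / [2, 7] / [4, 9];  common shape = (5, 2, 2)

Row-insert the values π_1, π_2, … into P one at a time, bumping the leftmost entry strictly greater than the inserted value down to the next row. The recording tableau Q records, in position (i, j), the step at which that cell was added to P.
  Insert 5 (step 1): P = [5];  Q = [1]
  Insert 1 (step 2): P = [1] / [5];  Q = [1] / [2]
  Insert 3 (step 3): P = [1, 3] / [5];  Q = [1, 3] / [2]
  Insert 2 (step 4): P = [1, 2] / [3] / [5];  Q = [1, 3] / [2] / [4]
  Insert 4 (step 5): P = [1, 2, 4] / [3] / [5];  Q = [1, 3, 5] / [2] / [4]
  Insert 9 (step 6): P = [1, 2, 4, 9] / [3] / [5];  Q = [1, 3, 5, 6] / [2] / [4]
  Insert 7 (step 7): P = [1, 2, 4, 7] / [3, 9] / [5];  Q = [1, 3, 5, 6] / [2, 7] / [4]
  Insert 8 (step 8): P = [1, 2, 4, 7, 8] / [3, 9] / [5];  Q = [1, 3, 5, 6, 8] / [2, 7] / [4]
  Insert 6 (step 9): P = [1, 2, 4, 6, 8] / [3, 7] / [5, 9];  Q = [1, 3, 5, 6, 8] / [2, 7] / [4, 9]
Final shape: (5, 2, 2).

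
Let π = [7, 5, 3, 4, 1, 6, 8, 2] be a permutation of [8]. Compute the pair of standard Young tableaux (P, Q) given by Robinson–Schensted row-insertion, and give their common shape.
P = [1, 2, 6, 8] / [3, 4] / [5] / [7];  Q = [1, 4, 6, 7] / [2, 8] / [3] / [5];  common shape = (4, 2, 1, 1)

Row-insert the values π_1, π_2, … into P one at a time, bumping the leftmost entry strictly greater than the inserted value down to the next row. The recording tableau Q records, in position (i, j), the step at which that cell was added to P.
  Insert 7 (step 1): P = [7];  Q = [1]
  Insert 5 (step 2): P = [5] / [7];  Q = [1] / [2]
  Insert 3 (step 3): P = [3] / [5] / [7];  Q = [1] / [2] / [3]
  Insert 4 (step 4): P = [3, 4] / [5] / [7];  Q = [1, 4] / [2] / [3]
  Insert 1 (step 5): P = [1, 4] / [3] / [5] / [7];  Q = [1, 4] / [2] / [3] / [5]
  Insert 6 (step 6): P = [1, 4, 6] / [3] / [5] / [7];  Q = [1, 4, 6] / [2] / [3] / [5]
  Insert 8 (step 7): P = [1, 4, 6, 8] / [3] / [5] / [7];  Q = [1, 4, 6, 7] / [2] / [3] / [5]
  Insert 2 (step 8): P = [1, 2, 6, 8] / [3, 4] / [5] / [7];  Q = [1, 4, 6, 7] / [2, 8] / [3] / [5]
Final shape: (4, 2, 1, 1).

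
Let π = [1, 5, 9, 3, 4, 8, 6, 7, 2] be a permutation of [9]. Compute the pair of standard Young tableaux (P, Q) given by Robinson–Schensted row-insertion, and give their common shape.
P = [1, 2, 4, 6, 7] / [3, 8] / [5] / [9];  Q = [1, 2, 3, 6, 8] / [4, 5] / [7] / [9];  common shape = (5, 2, 1, 1)

Row-insert the values π_1, π_2, … into P one at a time, bumping the leftmost entry strictly greater than the inserted value down to the next row. The recording tableau Q records, in position (i, j), the step at which that cell was added to P.
  Insert 1 (step 1): P = [1];  Q = [1]
  Insert 5 (step 2): P = [1, 5];  Q = [1, 2]
  Insert 9 (step 3): P = [1, 5, 9];  Q = [1, 2, 3]
  Insert 3 (step 4): P = [1, 3, 9] / [5];  Q = [1, 2, 3] / [4]
  Insert 4 (step 5): P = [1, 3, 4] / [5, 9];  Q = [1, 2, 3] / [4, 5]
  Insert 8 (step 6): P = [1, 3, 4, 8] / [5, 9];  Q = [1, 2, 3, 6] / [4, 5]
  Insert 6 (step 7): P = [1, 3, 4, 6] / [5, 8] / [9];  Q = [1, 2, 3, 6] / [4, 5] / [7]
  Insert 7 (step 8): P = [1, 3, 4, 6, 7] / [5, 8] / [9];  Q = [1, 2, 3, 6, 8] / [4, 5] / [7]
  Insert 2 (step 9): P = [1, 2, 4, 6, 7] / [3, 8] / [5] / [9];  Q = [1, 2, 3, 6, 8] / [4, 5] / [7] / [9]
Final shape: (5, 2, 1, 1).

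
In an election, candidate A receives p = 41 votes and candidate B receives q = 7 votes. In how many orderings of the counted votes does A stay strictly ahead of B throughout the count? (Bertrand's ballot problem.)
Strict-lead orderings = 52153926

Total orderings of the 48 votes with 41 for A: C(48, 41) = 73629072. By the Bertrand ballot formula (Cycle Lemma / reflection principle), the number of orderings in which A is strictly ahead of B throughout is (p − q)/(p + q) · C(p + q, p) = (41 − 7)/(41 + 7) · 73629072 = 52153926.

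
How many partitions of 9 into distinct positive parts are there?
q(9) = 8

List partitions of 9 into distinct parts: 9, 8+1, 7+2, 6+3, 6+2+1, 5+4, 5+3+1, 4+3+2. There are q(9) = 8. (Euler: this equals the number of odd-part partitions of 9.)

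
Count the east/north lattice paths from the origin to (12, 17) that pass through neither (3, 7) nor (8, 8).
Number of paths = 32123325

Inclusion–exclusion. Total paths: C(29, 12) = 51895935. Through P₁: C(10, 3)·C(19, 9) = 11085360. Through P₂: C(16, 8)·C(13, 4) = 9202050. Since P₁ is strictly southwest of P₂, a monotone path through both must visit P₁ then P₂; paths through both = C(10, 3)·C(6, 5)·C(13, 4) = 514800. Avoid both = 51895935 − 11085360 − 9202050 + 514800 = 32123325.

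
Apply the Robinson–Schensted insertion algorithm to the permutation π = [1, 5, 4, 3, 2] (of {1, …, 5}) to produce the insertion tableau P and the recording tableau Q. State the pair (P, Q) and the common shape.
P = [1, 2] / [3] / [4] / [5];  Q = [1, 2] / [3] / [4] / [5];  common shape = (2, 1, 1, 1)

Row-insert the values π_1, π_2, … into P one at a time, bumping the leftmost entry strictly greater than the inserted value down to the next row. The recording tableau Q records, in position (i, j), the step at which that cell was added to P.
  Insert 1 (step 1): P = [1];  Q = [1]
  Insert 5 (step 2): P = [1, 5];  Q = [1, 2]
  Insert 4 (step 3): P = [1, 4] / [5];  Q = [1, 2] / [3]
  Insert 3 (step 4): P = [1, 3] / [4] / [5];  Q = [1, 2] / [3] / [4]
  Insert 2 (step 5): P = [1, 2] / [3] / [4] / [5];  Q = [1, 2] / [3] / [4] / [5]
Final shape: (2, 1, 1, 1).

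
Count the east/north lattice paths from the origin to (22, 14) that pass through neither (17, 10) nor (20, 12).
Number of paths = 1884745350

Inclusion–exclusion. Total paths: C(36, 22) = 3796297200. Through P₁: C(27, 17)·C(9, 5) = 1062971910. Through P₂: C(32, 20)·C(4, 2) = 1354757040. Since P₁ is strictly southwest of P₂, a monotone path through both must visit P₁ then P₂; paths through both = C(27, 17)·C(5, 3)·C(4, 2) = 506177100. Avoid both = 3796297200 − 1062971910 − 1354757040 + 506177100 = 1884745350.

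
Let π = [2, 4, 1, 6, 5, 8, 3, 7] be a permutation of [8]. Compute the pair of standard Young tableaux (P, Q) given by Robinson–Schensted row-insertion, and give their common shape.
P = [1, 3, 5, 7] / [2, 4, 8] / [6];  Q = [1, 2, 4, 6] / [3, 5, 8] / [7];  common shape = (4, 3, 1)

Row-insert the values π_1, π_2, … into P one at a time, bumping the leftmost entry strictly greater than the inserted value down to the next row. The recording tableau Q records, in position (i, j), the step at which that cell was added to P.
  Insert 2 (step 1): P = [2];  Q = [1]
  Insert 4 (step 2): P = [2, 4];  Q = [1, 2]
  Insert 1 (step 3): P = [1, 4] / [2];  Q = [1, 2] / [3]
  Insert 6 (step 4): P = [1, 4, 6] / [2];  Q = [1, 2, 4] / [3]
  Insert 5 (step 5): P = [1, 4, 5] / [2, 6];  Q = [1, 2, 4] / [3, 5]
  Insert 8 (step 6): P = [1, 4, 5, 8] / [2, 6];  Q = [1, 2, 4, 6] / [3, 5]
  Insert 3 (step 7): P = [1, 3, 5, 8] / [2, 4] / [6];  Q = [1, 2, 4, 6] / [3, 5] / [7]
  Insert 7 (step 8): P = [1, 3, 5, 7] / [2, 4, 8] / [6];  Q = [1, 2, 4, 6] / [3, 5, 8] / [7]
Final shape: (4, 3, 1).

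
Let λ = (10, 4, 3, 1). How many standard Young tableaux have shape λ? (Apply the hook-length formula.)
# SYT of shape (10, 4, 3, 1) = 1349460

Hook-length formula: f^λ = n! / Π hook(c), product over all cells c of the Young diagram. For λ = (10, 4, 3, 1), n = 18 boxes. Hook lengths by row (left-to-right, top-to-bottom): [13, 11, 10, 8, 6, 5, 4, 3, 2, 1]; [6, 4, 3, 1]; [4, 2, 1]; [1]. Product of hooks = 4744396800. So f^λ = 18! / 4744396800 = 6402373705728000 / 4744396800 = 1349460.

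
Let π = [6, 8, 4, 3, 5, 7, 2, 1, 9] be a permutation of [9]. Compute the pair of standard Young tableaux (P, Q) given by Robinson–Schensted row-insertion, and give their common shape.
P = [1, 5, 7, 9] / [2, 8] / [3] / [4] / [6];  Q = [1, 2, 6, 9] / [3, 5] / [4] / [7] / [8];  common shape = (4, 2, 1, 1, 1)

Row-insert the values π_1, π_2, … into P one at a time, bumping the leftmost entry strictly greater than the inserted value down to the next row. The recording tableau Q records, in position (i, j), the step at which that cell was added to P.
  Insert 6 (step 1): P = [6];  Q = [1]
  Insert 8 (step 2): P = [6, 8];  Q = [1, 2]
  Insert 4 (step 3): P = [4, 8] / [6];  Q = [1, 2] / [3]
  Insert 3 (step 4): P = [3, 8] / [4] / [6];  Q = [1, 2] / [3] / [4]
  Insert 5 (step 5): P = [3, 5] / [4, 8] / [6];  Q = [1, 2] / [3, 5] / [4]
  Insert 7 (step 6): P = [3, 5, 7] / [4, 8] / [6];  Q = [1, 2, 6] / [3, 5] / [4]
  Insert 2 (step 7): P = [2, 5, 7] / [3, 8] / [4] / [6];  Q = [1, 2, 6] / [3, 5] / [4] / [7]
  Insert 1 (step 8): P = [1, 5, 7] / [2, 8] / [3] / [4] / [6];  Q = [1, 2, 6] / [3, 5] / [4] / [7] / [8]
  Insert 9 (step 9): P = [1, 5, 7, 9] / [2, 8] / [3] / [4] / [6];  Q = [1, 2, 6, 9] / [3, 5] / [4] / [7] / [8]
Final shape: (4, 2, 1, 1, 1).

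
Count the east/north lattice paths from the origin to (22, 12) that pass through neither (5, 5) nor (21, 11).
Number of paths = 240691824

Inclusion–exclusion. Total paths: C(34, 22) = 548354040. Through P₁: C(10, 5)·C(24, 17) = 87218208. Through P₂: C(32, 21)·C(2, 1) = 258048960. Since P₁ is strictly southwest of P₂, a monotone path through both must visit P₁ then P₂; paths through both = C(10, 5)·C(22, 16)·C(2, 1) = 37604952. Avoid both = 548354040 − 87218208 − 258048960 + 37604952 = 240691824.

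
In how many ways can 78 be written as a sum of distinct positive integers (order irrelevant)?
q(78) = 64234

A partition into distinct parts is a strictly decreasing sequence summing to n. The recurrence d(n, m) = d(n, m−1) + d(n−m, m−1) (use part m at most once) with q(n) = d(n, n) gives q(78) = 64234. (Euler's theorem: # distinct-part partitions = # odd-part partitions.)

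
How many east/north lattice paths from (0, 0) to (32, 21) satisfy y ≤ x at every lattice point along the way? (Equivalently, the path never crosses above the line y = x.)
Number of paths = 115631433392020

By the reflection principle (André's argument), the number of monotone paths to (32, 21) with n ≤ m that never go above y = x is C(53, 32) − C(53, 33) = 317986441828055 − 202355008436035 = 115631433392020.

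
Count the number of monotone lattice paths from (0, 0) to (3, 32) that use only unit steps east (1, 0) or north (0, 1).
Number of paths = 6545

A monotone lattice path from (0, 0) to (3, 32) consists of 3 east steps and 32 north steps in some order, so it is determined by which 3 of the 35 steps are east. The count is C(35, 3) = 6545.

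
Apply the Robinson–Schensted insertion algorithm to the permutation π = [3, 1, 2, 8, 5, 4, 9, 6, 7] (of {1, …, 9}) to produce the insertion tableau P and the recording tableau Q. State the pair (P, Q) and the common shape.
P = [1, 2, 4, 6, 7] / [3, 5, 9] / [8];  Q = [1, 3, 4, 7, 9] / [2, 5, 8] / [6];  common shape = (5, 3, 1)

Row-insert the values π_1, π_2, … into P one at a time, bumping the leftmost entry strictly greater than the inserted value down to the next row. The recording tableau Q records, in position (i, j), the step at which that cell was added to P.
  Insert 3 (step 1): P = [3];  Q = [1]
  Insert 1 (step 2): P = [1] / [3];  Q = [1] / [2]
  Insert 2 (step 3): P = [1, 2] / [3];  Q = [1, 3] / [2]
  Insert 8 (step 4): P = [1, 2, 8] / [3];  Q = [1, 3, 4] / [2]
  Insert 5 (step 5): P = [1, 2, 5] / [3, 8];  Q = [1, 3, 4] / [2, 5]
  Insert 4 (step 6): P = [1, 2, 4] / [3, 5] / [8];  Q = [1, 3, 4] / [2, 5] / [6]
  Insert 9 (step 7): P = [1, 2, 4, 9] / [3, 5] / [8];  Q = [1, 3, 4, 7] / [2, 5] / [6]
  Insert 6 (step 8): P = [1, 2, 4, 6] / [3, 5, 9] / [8];  Q = [1, 3, 4, 7] / [2, 5, 8] / [6]
  Insert 7 (step 9): P = [1, 2, 4, 6, 7] / [3, 5, 9] / [8];  Q = [1, 3, 4, 7, 9] / [2, 5, 8] / [6]
Final shape: (5, 3, 1).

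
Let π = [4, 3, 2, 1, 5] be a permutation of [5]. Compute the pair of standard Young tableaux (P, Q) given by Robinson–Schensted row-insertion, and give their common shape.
P = [1, 5] / [2] / [3] / [4];  Q = [1, 5] / [2] / [3] / [4];  common shape = (2, 1, 1, 1)

Row-insert the values π_1, π_2, … into P one at a time, bumping the leftmost entry strictly greater than the inserted value down to the next row. The recording tableau Q records, in position (i, j), the step at which that cell was added to P.
  Insert 4 (step 1): P = [4];  Q = [1]
  Insert 3 (step 2): P = [3] / [4];  Q = [1] / [2]
  Insert 2 (step 3): P = [2] / [3] / [4];  Q = [1] / [2] / [3]
  Insert 1 (step 4): P = [1] / [2] / [3] / [4];  Q = [1] / [2] / [3] / [4]
  Insert 5 (step 5): P = [1, 5] / [2] / [3] / [4];  Q = [1, 5] / [2] / [3] / [4]
Final shape: (2, 1, 1, 1).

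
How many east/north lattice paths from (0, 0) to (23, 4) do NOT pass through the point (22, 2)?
Number of paths = 16722

Total paths from (0, 0) to (23, 4): C(27, 23) = 17550. Paths through (22, 2): (paths (0, 0) → (22, 2)) × (paths (22, 2) → (23, 4)) = C(24, 22) · C(3, 1) = 276 · 3 = 828. Avoidance count = 17550 − 828 = 16722.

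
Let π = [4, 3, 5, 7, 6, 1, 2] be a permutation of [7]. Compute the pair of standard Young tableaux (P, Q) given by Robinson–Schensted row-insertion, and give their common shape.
P = [1, 2, 6] / [3, 5] / [4, 7];  Q = [1, 3, 4] / [2, 5] / [6, 7];  common shape = (3, 2, 2)

Row-insert the values π_1, π_2, … into P one at a time, bumping the leftmost entry strictly greater than the inserted value down to the next row. The recording tableau Q records, in position (i, j), the step at which that cell was added to P.
  Insert 4 (step 1): P = [4];  Q = [1]
  Insert 3 (step 2): P = [3] / [4];  Q = [1] / [2]
  Insert 5 (step 3): P = [3, 5] / [4];  Q = [1, 3] / [2]
  Insert 7 (step 4): P = [3, 5, 7] / [4];  Q = [1, 3, 4] / [2]
  Insert 6 (step 5): P = [3, 5, 6] / [4, 7];  Q = [1, 3, 4] / [2, 5]
  Insert 1 (step 6): P = [1, 5, 6] / [3, 7] / [4];  Q = [1, 3, 4] / [2, 5] / [6]
  Insert 2 (step 7): P = [1, 2, 6] / [3, 5] / [4, 7];  Q = [1, 3, 4] / [2, 5] / [6, 7]
Final shape: (3, 2, 2).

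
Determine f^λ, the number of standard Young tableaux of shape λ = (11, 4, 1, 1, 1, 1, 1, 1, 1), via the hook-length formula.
# SYT of shape (11, 4, 1, 1, 1, 1, 1, 1, 1) = 35642880

Hook-length formula: f^λ = n! / Π hook(c), product over all cells c of the Young diagram. For λ = (11, 4, 1, 1, 1, 1, 1, 1, 1), n = 22 boxes. Hook lengths by row (left-to-right, top-to-bottom): [19, 11, 10, 9, 7, 6, 5, 4, 3, 2, 1]; [11, 3, 2, 1]; [7]; [6]; [5]; [4]; [3]; [2]; [1]. Product of hooks = 31535070336000. So f^λ = 22! / 31535070336000 = 1124000727777607680000 / 31535070336000 = 35642880.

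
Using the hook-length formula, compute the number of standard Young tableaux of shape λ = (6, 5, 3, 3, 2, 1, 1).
# SYT of shape (6, 5, 3, 3, 2, 1, 1) = 997682400

Hook-length formula: f^λ = n! / Π hook(c), product over all cells c of the Young diagram. For λ = (6, 5, 3, 3, 2, 1, 1), n = 21 boxes. Hook lengths by row (left-to-right, top-to-bottom): [12, 9, 7, 4, 3, 1]; [10, 7, 5, 2, 1]; [7, 4, 2]; [6, 3, 1]; [4, 1]; [2]; [1]. Product of hooks = 51209625600. So f^λ = 21! / 51209625600 = 51090942171709440000 / 51209625600 = 997682400.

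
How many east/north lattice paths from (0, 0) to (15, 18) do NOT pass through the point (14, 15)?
Number of paths = 726923280

Total paths from (0, 0) to (15, 18): C(33, 15) = 1037158320. Paths through (14, 15): (paths (0, 0) → (14, 15)) × (paths (14, 15) → (15, 18)) = C(29, 14) · C(4, 1) = 77558760 · 4 = 310235040. Avoidance count = 1037158320 − 310235040 = 726923280.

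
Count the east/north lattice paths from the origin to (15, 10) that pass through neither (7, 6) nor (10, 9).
Number of paths = 2070992

Inclusion–exclusion. Total paths: C(25, 15) = 3268760. Through P₁: C(13, 7)·C(12, 8) = 849420. Through P₂: C(19, 10)·C(6, 5) = 554268. Since P₁ is strictly southwest of P₂, a monotone path through both must visit P₁ then P₂; paths through both = C(13, 7)·C(6, 3)·C(6, 5) = 205920. Avoid both = 3268760 − 849420 − 554268 + 205920 = 2070992.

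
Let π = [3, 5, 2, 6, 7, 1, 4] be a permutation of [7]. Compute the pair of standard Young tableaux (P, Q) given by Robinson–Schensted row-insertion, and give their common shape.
P = [1, 4, 6, 7] / [2, 5] / [3];  Q = [1, 2, 4, 5] / [3, 7] / [6];  common shape = (4, 2, 1)

Row-insert the values π_1, π_2, … into P one at a time, bumping the leftmost entry strictly greater than the inserted value down to the next row. The recording tableau Q records, in position (i, j), the step at which that cell was added to P.
  Insert 3 (step 1): P = [3];  Q = [1]
  Insert 5 (step 2): P = [3, 5];  Q = [1, 2]
  Insert 2 (step 3): P = [2, 5] / [3];  Q = [1, 2] / [3]
  Insert 6 (step 4): P = [2, 5, 6] / [3];  Q = [1, 2, 4] / [3]
  Insert 7 (step 5): P = [2, 5, 6, 7] / [3];  Q = [1, 2, 4, 5] / [3]
  Insert 1 (step 6): P = [1, 5, 6, 7] / [2] / [3];  Q = [1, 2, 4, 5] / [3] / [6]
  Insert 4 (step 7): P = [1, 4, 6, 7] / [2, 5] / [3];  Q = [1, 2, 4, 5] / [3, 7] / [6]
Final shape: (4, 2, 1).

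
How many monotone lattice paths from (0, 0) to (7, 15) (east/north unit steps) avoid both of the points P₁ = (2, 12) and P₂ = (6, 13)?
Number of paths = 85417

Inclusion–exclusion. Total paths: C(22, 7) = 170544. Through P₁: C(14, 2)·C(8, 5) = 5096. Through P₂: C(19, 6)·C(3, 1) = 81396. Since P₁ is strictly southwest of P₂, a monotone path through both must visit P₁ then P₂; paths through both = C(14, 2)·C(5, 4)·C(3, 1) = 1365. Avoid both = 170544 − 5096 − 81396 + 1365 = 85417.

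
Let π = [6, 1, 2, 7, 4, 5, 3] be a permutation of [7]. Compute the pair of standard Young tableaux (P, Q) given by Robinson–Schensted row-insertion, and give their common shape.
P = [1, 2, 3, 5] / [4, 7] / [6];  Q = [1, 3, 4, 6] / [2, 5] / [7];  common shape = (4, 2, 1)

Row-insert the values π_1, π_2, … into P one at a time, bumping the leftmost entry strictly greater than the inserted value down to the next row. The recording tableau Q records, in position (i, j), the step at which that cell was added to P.
  Insert 6 (step 1): P = [6];  Q = [1]
  Insert 1 (step 2): P = [1] / [6];  Q = [1] / [2]
  Insert 2 (step 3): P = [1, 2] / [6];  Q = [1, 3] / [2]
  Insert 7 (step 4): P = [1, 2, 7] / [6];  Q = [1, 3, 4] / [2]
  Insert 4 (step 5): P = [1, 2, 4] / [6, 7];  Q = [1, 3, 4] / [2, 5]
  Insert 5 (step 6): P = [1, 2, 4, 5] / [6, 7];  Q = [1, 3, 4, 6] / [2, 5]
  Insert 3 (step 7): P = [1, 2, 3, 5] / [4, 7] / [6];  Q = [1, 3, 4, 6] / [2, 5] / [7]
Final shape: (4, 2, 1).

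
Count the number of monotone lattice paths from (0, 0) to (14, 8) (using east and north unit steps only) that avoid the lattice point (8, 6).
Number of paths = 235686

Total paths from (0, 0) to (14, 8): C(22, 14) = 319770. Paths through (8, 6): (paths (0, 0) → (8, 6)) × (paths (8, 6) → (14, 8)) = C(14, 8) · C(8, 6) = 3003 · 28 = 84084. Avoidance count = 319770 − 84084 = 235686.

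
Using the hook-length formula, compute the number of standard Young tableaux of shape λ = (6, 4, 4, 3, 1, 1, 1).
# SYT of shape (6, 4, 4, 3, 1, 1, 1) = 145495350

Hook-length formula: f^λ = n! / Π hook(c), product over all cells c of the Young diagram. For λ = (6, 4, 4, 3, 1, 1, 1), n = 20 boxes. Hook lengths by row (left-to-right, top-to-bottom): [12, 8, 7, 5, 2, 1]; [9, 5, 4, 2]; [8, 4, 3, 1]; [6, 2, 1]; [3]; [2]; [1]. Product of hooks = 16721510400. So f^λ = 20! / 16721510400 = 2432902008176640000 / 16721510400 = 145495350.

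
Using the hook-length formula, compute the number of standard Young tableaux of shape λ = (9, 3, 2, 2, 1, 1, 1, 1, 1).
# SYT of shape (9, 3, 2, 2, 1, 1, 1, 1, 1) = 88230870

Hook-length formula: f^λ = n! / Π hook(c), product over all cells c of the Young diagram. For λ = (9, 3, 2, 2, 1, 1, 1, 1, 1), n = 21 boxes. Hook lengths by row (left-to-right, top-to-bottom): [17, 11, 8, 6, 5, 4, 3, 2, 1]; [10, 4, 1]; [8, 2]; [7, 1]; [5]; [4]; [3]; [2]; [1]. Product of hooks = 579059712000. So f^λ = 21! / 579059712000 = 51090942171709440000 / 579059712000 = 88230870.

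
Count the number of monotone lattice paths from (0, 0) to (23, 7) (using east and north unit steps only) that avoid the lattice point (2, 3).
Number of paths = 1909300

Total paths from (0, 0) to (23, 7): C(30, 23) = 2035800. Paths through (2, 3): (paths (0, 0) → (2, 3)) × (paths (2, 3) → (23, 7)) = C(5, 2) · C(25, 21) = 10 · 12650 = 126500. Avoidance count = 2035800 − 126500 = 1909300.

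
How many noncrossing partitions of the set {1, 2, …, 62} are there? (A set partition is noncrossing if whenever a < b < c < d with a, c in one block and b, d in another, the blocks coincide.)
C_62 = 24139737743045626825711458546273312

These noncrossing partitions are counted by the Catalan number C_n = (1/(n + 1)) · C(2n, n). For n = 62: C_62 = (1/63) · C(124, 62) = 1520803477811874490019821888415218656/63 = 24139737743045626825711458546273312.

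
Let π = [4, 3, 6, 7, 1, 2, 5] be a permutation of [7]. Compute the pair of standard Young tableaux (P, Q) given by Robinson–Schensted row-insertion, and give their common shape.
P = [1, 2, 5] / [3, 6, 7] / [4];  Q = [1, 3, 4] / [2, 6, 7] / [5];  common shape = (3, 3, 1)

Row-insert the values π_1, π_2, … into P one at a time, bumping the leftmost entry strictly greater than the inserted value down to the next row. The recording tableau Q records, in position (i, j), the step at which that cell was added to P.
  Insert 4 (step 1): P = [4];  Q = [1]
  Insert 3 (step 2): P = [3] / [4];  Q = [1] / [2]
  Insert 6 (step 3): P = [3, 6] / [4];  Q = [1, 3] / [2]
  Insert 7 (step 4): P = [3, 6, 7] / [4];  Q = [1, 3, 4] / [2]
  Insert 1 (step 5): P = [1, 6, 7] / [3] / [4];  Q = [1, 3, 4] / [2] / [5]
  Insert 2 (step 6): P = [1, 2, 7] / [3, 6] / [4];  Q = [1, 3, 4] / [2, 6] / [5]
  Insert 5 (step 7): P = [1, 2, 5] / [3, 6, 7] / [4];  Q = [1, 3, 4] / [2, 6, 7] / [5]
Final shape: (3, 3, 1).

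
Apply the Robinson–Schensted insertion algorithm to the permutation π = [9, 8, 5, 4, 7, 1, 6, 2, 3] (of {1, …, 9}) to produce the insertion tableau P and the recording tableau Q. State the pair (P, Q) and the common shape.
P = [1, 2, 3] / [4, 6] / [5, 7] / [8] / [9];  Q = [1, 5, 9] / [2, 7] / [3, 8] / [4] / [6];  common shape = (3, 2, 2, 1, 1)

Row-insert the values π_1, π_2, … into P one at a time, bumping the leftmost entry strictly greater than the inserted value down to the next row. The recording tableau Q records, in position (i, j), the step at which that cell was added to P.
  Insert 9 (step 1): P = [9];  Q = [1]
  Insert 8 (step 2): P = [8] / [9];  Q = [1] / [2]
  Insert 5 (step 3): P = [5] / [8] / [9];  Q = [1] / [2] / [3]
  Insert 4 (step 4): P = [4] / [5] / [8] / [9];  Q = [1] / [2] / [3] / [4]
  Insert 7 (step 5): P = [4, 7] / [5] / [8] / [9];  Q = [1, 5] / [2] / [3] / [4]
  Insert 1 (step 6): P = [1, 7] / [4] / [5] / [8] / [9];  Q = [1, 5] / [2] / [3] / [4] / [6]
  Insert 6 (step 7): P = [1, 6] / [4, 7] / [5] / [8] / [9];  Q = [1, 5] / [2, 7] / [3] / [4] / [6]
  Insert 2 (step 8): P = [1, 2] / [4, 6] / [5, 7] / [8] / [9];  Q = [1, 5] / [2, 7] / [3, 8] / [4] / [6]
  Insert 3 (step 9): P = [1, 2, 3] / [4, 6] / [5, 7] / [8] / [9];  Q = [1, 5, 9] / [2, 7] / [3, 8] / [4] / [6]
Final shape: (3, 2, 2, 1, 1).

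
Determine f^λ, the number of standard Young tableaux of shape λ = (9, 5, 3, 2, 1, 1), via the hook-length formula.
# SYT of shape (9, 5, 3, 2, 1, 1) = 587860000

Hook-length formula: f^λ = n! / Π hook(c), product over all cells c of the Young diagram. For λ = (9, 5, 3, 2, 1, 1), n = 21 boxes. Hook lengths by row (left-to-right, top-to-bottom): [14, 11, 9, 7, 6, 4, 3, 2, 1]; [9, 6, 4, 2, 1]; [6, 3, 1]; [4, 1]; [2]; [1]. Product of hooks = 86910050304. So f^λ = 21! / 86910050304 = 51090942171709440000 / 86910050304 = 587860000.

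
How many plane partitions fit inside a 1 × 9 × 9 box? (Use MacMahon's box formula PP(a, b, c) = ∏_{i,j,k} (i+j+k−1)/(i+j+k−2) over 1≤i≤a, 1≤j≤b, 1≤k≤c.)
PP(1, 9, 9) = 48620

Evaluate the triple product over i = 1..1, j = 1..9, k = 1..9. The factors are (2/1) · (3/2) · (4/3) · (5/4) · (6/5) · (7/6) · (8/7) · (9/8) · … (81 factors total). The numerators and denominators telescope so the product is an integer; carrying out the multiplication exactly gives PP(1, 9, 9) = 48620.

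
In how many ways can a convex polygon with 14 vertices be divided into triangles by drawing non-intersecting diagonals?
C_12 = 208012

These polygon triangulations are counted by the Catalan number C_n = (1/(n + 1)) · C(2n, n). For n = 12: C_12 = (1/13) · C(24, 12) = 2704156/13 = 208012.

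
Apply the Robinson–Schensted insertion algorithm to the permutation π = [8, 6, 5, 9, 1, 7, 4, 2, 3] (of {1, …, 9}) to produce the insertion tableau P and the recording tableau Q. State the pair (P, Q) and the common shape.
P = [1, 2, 3] / [4, 7] / [5, 9] / [6] / [8];  Q = [1, 4, 9] / [2, 6] / [3, 7] / [5] / [8];  common shape = (3, 2, 2, 1, 1)

Row-insert the values π_1, π_2, … into P one at a time, bumping the leftmost entry strictly greater than the inserted value down to the next row. The recording tableau Q records, in position (i, j), the step at which that cell was added to P.
  Insert 8 (step 1): P = [8];  Q = [1]
  Insert 6 (step 2): P = [6] / [8];  Q = [1] / [2]
  Insert 5 (step 3): P = [5] / [6] / [8];  Q = [1] / [2] / [3]
  Insert 9 (step 4): P = [5, 9] / [6] / [8];  Q = [1, 4] / [2] / [3]
  Insert 1 (step 5): P = [1, 9] / [5] / [6] / [8];  Q = [1, 4] / [2] / [3] / [5]
  Insert 7 (step 6): P = [1, 7] / [5, 9] / [6] / [8];  Q = [1, 4] / [2, 6] / [3] / [5]
  Insert 4 (step 7): P = [1, 4] / [5, 7] / [6, 9] / [8];  Q = [1, 4] / [2, 6] / [3, 7] / [5]
  Insert 2 (step 8): P = [1, 2] / [4, 7] / [5, 9] / [6] / [8];  Q = [1, 4] / [2, 6] / [3, 7] / [5] / [8]
  Insert 3 (step 9): P = [1, 2, 3] / [4, 7] / [5, 9] / [6] / [8];  Q = [1, 4, 9] / [2, 6] / [3, 7] / [5] / [8]
Final shape: (3, 2, 2, 1, 1).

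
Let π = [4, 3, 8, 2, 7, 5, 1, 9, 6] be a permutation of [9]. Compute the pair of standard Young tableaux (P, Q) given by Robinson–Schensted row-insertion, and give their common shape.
P = [1, 5, 6] / [2, 7, 9] / [3, 8] / [4];  Q = [1, 3, 8] / [2, 5, 9] / [4, 6] / [7];  common shape = (3, 3, 2, 1)

Row-insert the values π_1, π_2, … into P one at a time, bumping the leftmost entry strictly greater than the inserted value down to the next row. The recording tableau Q records, in position (i, j), the step at which that cell was added to P.
  Insert 4 (step 1): P = [4];  Q = [1]
  Insert 3 (step 2): P = [3] / [4];  Q = [1] / [2]
  Insert 8 (step 3): P = [3, 8] / [4];  Q = [1, 3] / [2]
  Insert 2 (step 4): P = [2, 8] / [3] / [4];  Q = [1, 3] / [2] / [4]
  Insert 7 (step 5): P = [2, 7] / [3, 8] / [4];  Q = [1, 3] / [2, 5] / [4]
  Insert 5 (step 6): P = [2, 5] / [3, 7] / [4, 8];  Q = [1, 3] / [2, 5] / [4, 6]
  Insert 1 (step 7): P = [1, 5] / [2, 7] / [3, 8] / [4];  Q = [1, 3] / [2, 5] / [4, 6] / [7]
  Insert 9 (step 8): P = [1, 5, 9] / [2, 7] / [3, 8] / [4];  Q = [1, 3, 8] / [2, 5] / [4, 6] / [7]
  Insert 6 (step 9): P = [1, 5, 6] / [2, 7, 9] / [3, 8] / [4];  Q = [1, 3, 8] / [2, 5, 9] / [4, 6] / [7]
Final shape: (3, 3, 2, 1).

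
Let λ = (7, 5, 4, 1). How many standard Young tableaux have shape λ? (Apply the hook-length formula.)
# SYT of shape (7, 5, 4, 1) = 1050192

Hook-length formula: f^λ = n! / Π hook(c), product over all cells c of the Young diagram. For λ = (7, 5, 4, 1), n = 17 boxes. Hook lengths by row (left-to-right, top-to-bottom): [10, 8, 7, 6, 4, 2, 1]; [7, 5, 4, 3, 1]; [5, 3, 2, 1]; [1]. Product of hooks = 338688000. So f^λ = 17! / 338688000 = 355687428096000 / 338688000 = 1050192.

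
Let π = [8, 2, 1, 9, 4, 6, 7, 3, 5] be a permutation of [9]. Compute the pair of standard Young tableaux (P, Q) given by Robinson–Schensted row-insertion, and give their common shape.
P = [1, 3, 5, 7] / [2, 4, 6] / [8, 9];  Q = [1, 4, 6, 7] / [2, 5, 9] / [3, 8];  common shape = (4, 3, 2)

Row-insert the values π_1, π_2, … into P one at a time, bumping the leftmost entry strictly greater than the inserted value down to the next row. The recording tableau Q records, in position (i, j), the step at which that cell was added to P.
  Insert 8 (step 1): P = [8];  Q = [1]
  Insert 2 (step 2): P = [2] / [8];  Q = [1] / [2]
  Insert 1 (step 3): P = [1] / [2] / [8];  Q = [1] / [2] / [3]
  Insert 9 (step 4): P = [1, 9] / [2] / [8];  Q = [1, 4] / [2] / [3]
  Insert 4 (step 5): P = [1, 4] / [2, 9] / [8];  Q = [1, 4] / [2, 5] / [3]
  Insert 6 (step 6): P = [1, 4, 6] / [2, 9] / [8];  Q = [1, 4, 6] / [2, 5] / [3]
  Insert 7 (step 7): P = [1, 4, 6, 7] / [2, 9] / [8];  Q = [1, 4, 6, 7] / [2, 5] / [3]
  Insert 3 (step 8): P = [1, 3, 6, 7] / [2, 4] / [8, 9];  Q = [1, 4, 6, 7] / [2, 5] / [3, 8]
  Insert 5 (step 9): P = [1, 3, 5, 7] / [2, 4, 6] / [8, 9];  Q = [1, 4, 6, 7] / [2, 5, 9] / [3, 8]
Final shape: (4, 3, 2).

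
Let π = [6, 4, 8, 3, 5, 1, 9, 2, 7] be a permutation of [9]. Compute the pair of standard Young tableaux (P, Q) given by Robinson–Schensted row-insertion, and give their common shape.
P = [1, 2, 7] / [3, 5, 9] / [4, 8] / [6];  Q = [1, 3, 7] / [2, 5, 9] / [4, 8] / [6];  common shape = (3, 3, 2, 1)

Row-insert the values π_1, π_2, … into P one at a time, bumping the leftmost entry strictly greater than the inserted value down to the next row. The recording tableau Q records, in position (i, j), the step at which that cell was added to P.
  Insert 6 (step 1): P = [6];  Q = [1]
  Insert 4 (step 2): P = [4] / [6];  Q = [1] / [2]
  Insert 8 (step 3): P = [4, 8] / [6];  Q = [1, 3] / [2]
  Insert 3 (step 4): P = [3, 8] / [4] / [6];  Q = [1, 3] / [2] / [4]
  Insert 5 (step 5): P = [3, 5] / [4, 8] / [6];  Q = [1, 3] / [2, 5] / [4]
  Insert 1 (step 6): P = [1, 5] / [3, 8] / [4] / [6];  Q = [1, 3] / [2, 5] / [4] / [6]
  Insert 9 (step 7): P = [1, 5, 9] / [3, 8] / [4] / [6];  Q = [1, 3, 7] / [2, 5] / [4] / [6]
  Insert 2 (step 8): P = [1, 2, 9] / [3, 5] / [4, 8] / [6];  Q = [1, 3, 7] / [2, 5] / [4, 8] / [6]
  Insert 7 (step 9): P = [1, 2, 7] / [3, 5, 9] / [4, 8] / [6];  Q = [1, 3, 7] / [2, 5, 9] / [4, 8] / [6]
Final shape: (3, 3, 2, 1).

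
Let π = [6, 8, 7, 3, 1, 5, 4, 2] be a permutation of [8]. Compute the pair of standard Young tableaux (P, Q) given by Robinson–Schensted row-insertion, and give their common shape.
P = [1, 2] / [3, 4] / [5, 7] / [6] / [8];  Q = [1, 2] / [3, 6] / [4, 7] / [5] / [8];  common shape = (2, 2, 2, 1, 1)

Row-insert the values π_1, π_2, … into P one at a time, bumping the leftmost entry strictly greater than the inserted value down to the next row. The recording tableau Q records, in position (i, j), the step at which that cell was added to P.
  Insert 6 (step 1): P = [6];  Q = [1]
  Insert 8 (step 2): P = [6, 8];  Q = [1, 2]
  Insert 7 (step 3): P = [6, 7] / [8];  Q = [1, 2] / [3]
  Insert 3 (step 4): P = [3, 7] / [6] / [8];  Q = [1, 2] / [3] / [4]
  Insert 1 (step 5): P = [1, 7] / [3] / [6] / [8];  Q = [1, 2] / [3] / [4] / [5]
  Insert 5 (step 6): P = [1, 5] / [3, 7] / [6] / [8];  Q = [1, 2] / [3, 6] / [4] / [5]
  Insert 4 (step 7): P = [1, 4] / [3, 5] / [6, 7] / [8];  Q = [1, 2] / [3, 6] / [4, 7] / [5]
  Insert 2 (step 8): P = [1, 2] / [3, 4] / [5, 7] / [6] / [8];  Q = [1, 2] / [3, 6] / [4, 7] / [5] / [8]
Final shape: (2, 2, 2, 1, 1).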